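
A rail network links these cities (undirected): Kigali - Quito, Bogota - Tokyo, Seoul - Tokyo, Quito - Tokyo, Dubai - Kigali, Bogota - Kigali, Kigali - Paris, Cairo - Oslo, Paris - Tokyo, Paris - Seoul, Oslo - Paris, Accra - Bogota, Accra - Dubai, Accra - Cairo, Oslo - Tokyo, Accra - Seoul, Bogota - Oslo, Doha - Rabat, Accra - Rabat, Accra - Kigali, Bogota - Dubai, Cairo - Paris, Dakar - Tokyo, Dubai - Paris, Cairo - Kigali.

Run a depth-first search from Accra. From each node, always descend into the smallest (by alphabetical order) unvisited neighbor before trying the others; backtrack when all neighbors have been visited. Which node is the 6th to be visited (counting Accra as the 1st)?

Visit Accra
Accra → Bogota
Bogota → Dubai
Dubai → Kigali
Kigali → Cairo
Cairo → Oslo
Oslo → Paris
Paris → Seoul
Seoul → Tokyo
Tokyo → Dakar
Tokyo → Quito
Accra → Rabat
Rabat → Doha

Visit order: Accra, Bogota, Dubai, Kigali, Cairo, Oslo, Paris, Seoul, Tokyo, Dakar, Quito, Rabat, Doha

Oslo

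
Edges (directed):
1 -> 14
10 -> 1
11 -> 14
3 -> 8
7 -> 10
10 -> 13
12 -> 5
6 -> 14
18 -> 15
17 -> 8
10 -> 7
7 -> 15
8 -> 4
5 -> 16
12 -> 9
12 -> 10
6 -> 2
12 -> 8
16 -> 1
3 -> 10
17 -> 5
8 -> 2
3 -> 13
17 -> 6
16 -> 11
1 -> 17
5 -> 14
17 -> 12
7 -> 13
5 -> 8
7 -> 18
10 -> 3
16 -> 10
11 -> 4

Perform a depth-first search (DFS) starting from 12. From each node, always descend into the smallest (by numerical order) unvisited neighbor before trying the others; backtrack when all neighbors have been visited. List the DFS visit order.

12, 5, 8, 2, 4, 14, 16, 1, 17, 6, 10, 3, 13, 7, 15, 18, 11, 9

Visit 12
12 → 5
5 → 8
8 → 2
8 → 4
5 → 14
5 → 16
16 → 1
1 → 17
17 → 6
16 → 10
10 → 3
3 → 13
10 → 7
7 → 15
7 → 18
16 → 11
12 → 9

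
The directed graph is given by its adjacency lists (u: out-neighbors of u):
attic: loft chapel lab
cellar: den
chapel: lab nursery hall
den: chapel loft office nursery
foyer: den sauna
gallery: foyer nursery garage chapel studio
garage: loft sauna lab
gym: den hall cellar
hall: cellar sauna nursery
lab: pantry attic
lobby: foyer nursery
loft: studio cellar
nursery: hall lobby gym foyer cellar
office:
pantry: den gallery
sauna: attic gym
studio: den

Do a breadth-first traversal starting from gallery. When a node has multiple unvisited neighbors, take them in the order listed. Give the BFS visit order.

gallery → foyer → nursery → garage → chapel → studio → den → sauna → hall → lobby → gym → cellar → loft → lab → office → attic → pantry

Visit gallery; enqueue foyer, nursery, garage, chapel, studio → queue [foyer, nursery, garage, chapel, studio]
Visit foyer; enqueue den, sauna → queue [nursery, garage, chapel, studio, den, sauna]
Visit nursery; enqueue hall, lobby, gym, cellar → queue [garage, chapel, studio, den, sauna, hall, lobby, gym, cellar]
Visit garage; enqueue loft, lab → queue [chapel, studio, den, sauna, hall, lobby, gym, cellar, loft, lab]
Visit chapel → queue [studio, den, sauna, hall, lobby, gym, cellar, loft, lab]
Visit studio → queue [den, sauna, hall, lobby, gym, cellar, loft, lab]
Visit den; enqueue office → queue [sauna, hall, lobby, gym, cellar, loft, lab, office]
Visit sauna; enqueue attic → queue [hall, lobby, gym, cellar, loft, lab, office, attic]
Visit hall → queue [lobby, gym, cellar, loft, lab, office, attic]
Visit lobby → queue [gym, cellar, loft, lab, office, attic]
Visit gym → queue [cellar, loft, lab, office, attic]
Visit cellar → queue [loft, lab, office, attic]
Visit loft → queue [lab, office, attic]
Visit lab; enqueue pantry → queue [office, attic, pantry]
Visit office → queue [attic, pantry]
Visit attic → queue [pantry]
Visit pantry → queue []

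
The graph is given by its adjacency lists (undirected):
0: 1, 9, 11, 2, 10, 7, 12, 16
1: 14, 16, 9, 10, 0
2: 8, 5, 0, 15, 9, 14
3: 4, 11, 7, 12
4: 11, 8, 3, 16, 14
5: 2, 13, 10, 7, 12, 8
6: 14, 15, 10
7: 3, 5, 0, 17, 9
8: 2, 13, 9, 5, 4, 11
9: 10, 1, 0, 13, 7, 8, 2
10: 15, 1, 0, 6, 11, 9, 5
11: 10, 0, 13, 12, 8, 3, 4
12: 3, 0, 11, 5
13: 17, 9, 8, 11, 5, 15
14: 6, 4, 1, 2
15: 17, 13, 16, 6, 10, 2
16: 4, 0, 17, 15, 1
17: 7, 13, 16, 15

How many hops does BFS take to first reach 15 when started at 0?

2

Level 0: 0
Level 1: 1, 2, 7, 9, 10, 11, 12, 16
Level 2: 3, 4, 5, 6, 8, 13, 14, 15, 17
15 first appears at level 2.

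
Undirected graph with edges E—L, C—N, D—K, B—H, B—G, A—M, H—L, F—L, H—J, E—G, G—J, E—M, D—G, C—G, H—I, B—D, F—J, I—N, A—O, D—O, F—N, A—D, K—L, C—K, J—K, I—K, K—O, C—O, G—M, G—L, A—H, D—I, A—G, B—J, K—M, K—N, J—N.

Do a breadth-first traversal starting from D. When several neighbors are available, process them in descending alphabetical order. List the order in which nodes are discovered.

Visit D; enqueue O, K, I, G, B, A → queue [O, K, I, G, B, A]
Visit O; enqueue C → queue [K, I, G, B, A, C]
Visit K; enqueue N, M, L, J → queue [I, G, B, A, C, N, M, L, J]
Visit I; enqueue H → queue [G, B, A, C, N, M, L, J, H]
Visit G; enqueue E → queue [B, A, C, N, M, L, J, H, E]
Visit B → queue [A, C, N, M, L, J, H, E]
Visit A → queue [C, N, M, L, J, H, E]
Visit C → queue [N, M, L, J, H, E]
Visit N; enqueue F → queue [M, L, J, H, E, F]
Visit M → queue [L, J, H, E, F]
Visit L → queue [J, H, E, F]
Visit J → queue [H, E, F]
Visit H → queue [E, F]
Visit E → queue [F]
Visit F → queue []

D -> O -> K -> I -> G -> B -> A -> C -> N -> M -> L -> J -> H -> E -> F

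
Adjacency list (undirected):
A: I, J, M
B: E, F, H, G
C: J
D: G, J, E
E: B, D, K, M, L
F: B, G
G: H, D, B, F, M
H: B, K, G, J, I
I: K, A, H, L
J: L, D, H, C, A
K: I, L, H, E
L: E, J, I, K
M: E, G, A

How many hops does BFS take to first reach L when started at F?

Level 0: F
Level 1: B, G
Level 2: D, E, H, M
Level 3: A, I, J, K, L
Level 4: C
L first appears at level 3.

3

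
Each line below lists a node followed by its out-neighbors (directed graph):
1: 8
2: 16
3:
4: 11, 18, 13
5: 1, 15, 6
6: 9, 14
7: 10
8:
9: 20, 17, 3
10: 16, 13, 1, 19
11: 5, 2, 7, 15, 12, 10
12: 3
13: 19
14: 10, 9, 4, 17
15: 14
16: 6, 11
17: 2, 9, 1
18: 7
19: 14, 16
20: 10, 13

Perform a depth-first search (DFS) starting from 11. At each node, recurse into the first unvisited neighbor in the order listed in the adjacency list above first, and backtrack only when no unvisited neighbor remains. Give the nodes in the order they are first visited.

11 → 5 → 1 → 8 → 15 → 14 → 10 → 16 → 6 → 9 → 20 → 13 → 19 → 17 → 2 → 3 → 4 → 18 → 7 → 12

Visit 11
11 → 5
5 → 1
1 → 8
5 → 15
15 → 14
14 → 10
10 → 16
16 → 6
6 → 9
9 → 20
20 → 13
13 → 19
9 → 17
17 → 2
9 → 3
14 → 4
4 → 18
18 → 7
11 → 12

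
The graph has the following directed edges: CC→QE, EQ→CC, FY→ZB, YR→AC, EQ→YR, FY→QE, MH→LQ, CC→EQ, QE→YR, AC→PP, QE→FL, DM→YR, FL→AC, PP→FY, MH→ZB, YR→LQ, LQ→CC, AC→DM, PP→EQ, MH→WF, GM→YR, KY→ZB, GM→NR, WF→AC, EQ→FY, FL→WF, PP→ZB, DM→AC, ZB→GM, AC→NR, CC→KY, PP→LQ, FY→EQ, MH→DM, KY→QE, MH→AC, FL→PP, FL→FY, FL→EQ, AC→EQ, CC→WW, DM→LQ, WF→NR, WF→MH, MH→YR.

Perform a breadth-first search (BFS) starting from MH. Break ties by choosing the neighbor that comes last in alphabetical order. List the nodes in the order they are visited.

MH, ZB, YR, WF, LQ, DM, AC, GM, NR, CC, PP, EQ, WW, QE, KY, FY, FL

Visit MH; enqueue ZB, YR, WF, LQ, DM, AC → queue [ZB, YR, WF, LQ, DM, AC]
Visit ZB; enqueue GM → queue [YR, WF, LQ, DM, AC, GM]
Visit YR → queue [WF, LQ, DM, AC, GM]
Visit WF; enqueue NR → queue [LQ, DM, AC, GM, NR]
Visit LQ; enqueue CC → queue [DM, AC, GM, NR, CC]
Visit DM → queue [AC, GM, NR, CC]
Visit AC; enqueue PP, EQ → queue [GM, NR, CC, PP, EQ]
Visit GM → queue [NR, CC, PP, EQ]
Visit NR → queue [CC, PP, EQ]
Visit CC; enqueue WW, QE, KY → queue [PP, EQ, WW, QE, KY]
Visit PP; enqueue FY → queue [EQ, WW, QE, KY, FY]
Visit EQ → queue [WW, QE, KY, FY]
Visit WW → queue [QE, KY, FY]
Visit QE; enqueue FL → queue [KY, FY, FL]
Visit KY → queue [FY, FL]
Visit FY → queue [FL]
Visit FL → queue []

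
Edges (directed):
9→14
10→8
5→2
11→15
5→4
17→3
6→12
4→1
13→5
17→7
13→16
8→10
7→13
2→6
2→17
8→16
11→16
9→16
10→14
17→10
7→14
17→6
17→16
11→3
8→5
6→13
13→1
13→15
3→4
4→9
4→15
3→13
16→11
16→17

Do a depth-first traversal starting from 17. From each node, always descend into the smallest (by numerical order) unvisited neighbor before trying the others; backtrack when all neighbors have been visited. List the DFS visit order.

17 → 3 → 4 → 1 → 9 → 14 → 16 → 11 → 15 → 13 → 5 → 2 → 6 → 12 → 7 → 10 → 8

Visit 17
17 → 3
3 → 4
4 → 1
4 → 9
9 → 14
9 → 16
16 → 11
11 → 15
3 → 13
13 → 5
5 → 2
2 → 6
6 → 12
17 → 7
17 → 10
10 → 8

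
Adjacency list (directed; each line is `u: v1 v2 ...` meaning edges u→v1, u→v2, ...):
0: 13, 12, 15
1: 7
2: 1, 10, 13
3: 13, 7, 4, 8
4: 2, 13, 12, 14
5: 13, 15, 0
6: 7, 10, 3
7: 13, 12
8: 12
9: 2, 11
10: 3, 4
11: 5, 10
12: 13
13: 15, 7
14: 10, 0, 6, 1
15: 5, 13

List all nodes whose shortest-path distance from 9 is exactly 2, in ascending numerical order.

Level 0: 9
Level 1: 2, 11
Level 2: 1, 5, 10, 13
Level 3: 0, 3, 4, 7, 15
Level 4: 8, 12, 14
Level 5: 6

1, 5, 10, 13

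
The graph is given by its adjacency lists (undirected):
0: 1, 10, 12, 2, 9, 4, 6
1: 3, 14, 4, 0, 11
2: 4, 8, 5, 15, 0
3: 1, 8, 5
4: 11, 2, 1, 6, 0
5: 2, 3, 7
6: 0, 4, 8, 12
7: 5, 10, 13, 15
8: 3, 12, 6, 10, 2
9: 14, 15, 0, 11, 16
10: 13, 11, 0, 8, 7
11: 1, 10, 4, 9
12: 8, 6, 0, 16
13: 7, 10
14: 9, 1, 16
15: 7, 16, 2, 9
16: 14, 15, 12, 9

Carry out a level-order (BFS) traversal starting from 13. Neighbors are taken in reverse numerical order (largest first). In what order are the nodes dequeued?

13 → 10 → 7 → 11 → 8 → 0 → 15 → 5 → 9 → 4 → 1 → 12 → 6 → 3 → 2 → 16 → 14

Visit 13; enqueue 10, 7 → queue [10, 7]
Visit 10; enqueue 11, 8, 0 → queue [7, 11, 8, 0]
Visit 7; enqueue 15, 5 → queue [11, 8, 0, 15, 5]
Visit 11; enqueue 9, 4, 1 → queue [8, 0, 15, 5, 9, 4, 1]
Visit 8; enqueue 12, 6, 3, 2 → queue [0, 15, 5, 9, 4, 1, 12, 6, 3, 2]
Visit 0 → queue [15, 5, 9, 4, 1, 12, 6, 3, 2]
Visit 15; enqueue 16 → queue [5, 9, 4, 1, 12, 6, 3, 2, 16]
Visit 5 → queue [9, 4, 1, 12, 6, 3, 2, 16]
Visit 9; enqueue 14 → queue [4, 1, 12, 6, 3, 2, 16, 14]
Visit 4 → queue [1, 12, 6, 3, 2, 16, 14]
Visit 1 → queue [12, 6, 3, 2, 16, 14]
Visit 12 → queue [6, 3, 2, 16, 14]
Visit 6 → queue [3, 2, 16, 14]
Visit 3 → queue [2, 16, 14]
Visit 2 → queue [16, 14]
Visit 16 → queue [14]
Visit 14 → queue []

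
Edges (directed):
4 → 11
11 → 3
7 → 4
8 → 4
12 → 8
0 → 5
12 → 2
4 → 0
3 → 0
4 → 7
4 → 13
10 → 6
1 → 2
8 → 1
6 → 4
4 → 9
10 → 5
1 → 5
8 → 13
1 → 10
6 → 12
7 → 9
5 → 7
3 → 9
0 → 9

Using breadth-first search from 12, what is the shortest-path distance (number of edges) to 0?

3

Level 0: 12
Level 1: 2, 8
Level 2: 1, 4, 13
Level 3: 0, 5, 7, 9, 10, 11
Level 4: 3, 6
0 first appears at level 3.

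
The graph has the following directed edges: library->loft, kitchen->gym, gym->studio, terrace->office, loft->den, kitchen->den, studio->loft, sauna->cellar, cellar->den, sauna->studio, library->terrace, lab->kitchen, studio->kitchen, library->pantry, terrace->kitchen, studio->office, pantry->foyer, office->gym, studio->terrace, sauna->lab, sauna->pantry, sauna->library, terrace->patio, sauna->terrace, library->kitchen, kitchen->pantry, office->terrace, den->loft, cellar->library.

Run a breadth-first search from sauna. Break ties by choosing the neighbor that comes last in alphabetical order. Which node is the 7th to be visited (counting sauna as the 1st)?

cellar

Visit sauna; enqueue terrace, studio, pantry, library, lab, cellar → queue [terrace, studio, pantry, library, lab, cellar]
Visit terrace; enqueue patio, office, kitchen → queue [studio, pantry, library, lab, cellar, patio, office, kitchen]
Visit studio; enqueue loft → queue [pantry, library, lab, cellar, patio, office, kitchen, loft]
Visit pantry; enqueue foyer → queue [library, lab, cellar, patio, office, kitchen, loft, foyer]
Visit library → queue [lab, cellar, patio, office, kitchen, loft, foyer]
Visit lab → queue [cellar, patio, office, kitchen, loft, foyer]
Visit cellar; enqueue den → queue [patio, office, kitchen, loft, foyer, den]
Visit patio → queue [office, kitchen, loft, foyer, den]
Visit office; enqueue gym → queue [kitchen, loft, foyer, den, gym]
Visit kitchen → queue [loft, foyer, den, gym]
Visit loft → queue [foyer, den, gym]
Visit foyer → queue [den, gym]
Visit den → queue [gym]
Visit gym → queue []

Visit order: sauna, terrace, studio, pantry, library, lab, cellar, patio, office, kitchen, loft, foyer, den, gym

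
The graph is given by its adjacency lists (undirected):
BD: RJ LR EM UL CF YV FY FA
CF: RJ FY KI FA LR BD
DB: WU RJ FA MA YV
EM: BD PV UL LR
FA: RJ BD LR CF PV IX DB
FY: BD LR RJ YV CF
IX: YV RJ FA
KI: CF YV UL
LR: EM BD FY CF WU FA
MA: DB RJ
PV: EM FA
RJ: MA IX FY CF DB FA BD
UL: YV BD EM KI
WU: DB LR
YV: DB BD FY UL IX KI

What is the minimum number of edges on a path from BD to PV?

Level 0: BD
Level 1: CF, EM, FA, FY, LR, RJ, UL, YV
Level 2: DB, IX, KI, MA, PV, WU
PV first appears at level 2.

2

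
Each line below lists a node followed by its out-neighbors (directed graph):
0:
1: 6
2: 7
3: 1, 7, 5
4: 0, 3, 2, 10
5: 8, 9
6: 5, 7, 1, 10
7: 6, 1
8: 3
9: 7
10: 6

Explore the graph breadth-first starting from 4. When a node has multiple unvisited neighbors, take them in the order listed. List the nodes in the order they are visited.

4 → 0 → 3 → 2 → 10 → 1 → 7 → 5 → 6 → 8 → 9

Visit 4; enqueue 0, 3, 2, 10 → queue [0, 3, 2, 10]
Visit 0 → queue [3, 2, 10]
Visit 3; enqueue 1, 7, 5 → queue [2, 10, 1, 7, 5]
Visit 2 → queue [10, 1, 7, 5]
Visit 10; enqueue 6 → queue [1, 7, 5, 6]
Visit 1 → queue [7, 5, 6]
Visit 7 → queue [5, 6]
Visit 5; enqueue 8, 9 → queue [6, 8, 9]
Visit 6 → queue [8, 9]
Visit 8 → queue [9]
Visit 9 → queue []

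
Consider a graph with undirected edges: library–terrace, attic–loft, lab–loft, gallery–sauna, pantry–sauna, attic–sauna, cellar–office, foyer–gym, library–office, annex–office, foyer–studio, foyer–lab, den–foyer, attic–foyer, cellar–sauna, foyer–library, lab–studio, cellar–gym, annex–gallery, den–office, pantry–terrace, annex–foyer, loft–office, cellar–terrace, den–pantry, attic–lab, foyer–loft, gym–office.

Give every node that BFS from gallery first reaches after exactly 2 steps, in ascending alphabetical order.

attic, cellar, foyer, office, pantry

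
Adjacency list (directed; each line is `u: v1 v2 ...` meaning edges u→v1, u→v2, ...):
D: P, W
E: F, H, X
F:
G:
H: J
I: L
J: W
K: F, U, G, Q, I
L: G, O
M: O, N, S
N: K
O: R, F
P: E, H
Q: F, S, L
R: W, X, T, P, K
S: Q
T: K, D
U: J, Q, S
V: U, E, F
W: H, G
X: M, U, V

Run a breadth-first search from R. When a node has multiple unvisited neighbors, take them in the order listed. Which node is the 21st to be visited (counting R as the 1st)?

Visit R; enqueue W, X, T, P, K → queue [W, X, T, P, K]
Visit W; enqueue H, G → queue [X, T, P, K, H, G]
Visit X; enqueue M, U, V → queue [T, P, K, H, G, M, U, V]
Visit T; enqueue D → queue [P, K, H, G, M, U, V, D]
Visit P; enqueue E → queue [K, H, G, M, U, V, D, E]
Visit K; enqueue F, Q, I → queue [H, G, M, U, V, D, E, F, Q, I]
Visit H; enqueue J → queue [G, M, U, V, D, E, F, Q, I, J]
Visit G → queue [M, U, V, D, E, F, Q, I, J]
Visit M; enqueue O, N, S → queue [U, V, D, E, F, Q, I, J, O, N, S]
Visit U → queue [V, D, E, F, Q, I, J, O, N, S]
Visit V → queue [D, E, F, Q, I, J, O, N, S]
Visit D → queue [E, F, Q, I, J, O, N, S]
Visit E → queue [F, Q, I, J, O, N, S]
Visit F → queue [Q, I, J, O, N, S]
Visit Q; enqueue L → queue [I, J, O, N, S, L]
Visit I → queue [J, O, N, S, L]
Visit J → queue [O, N, S, L]
Visit O → queue [N, S, L]
Visit N → queue [S, L]
Visit S → queue [L]
Visit L → queue []

Visit order: R, W, X, T, P, K, H, G, M, U, V, D, E, F, Q, I, J, O, N, S, L

L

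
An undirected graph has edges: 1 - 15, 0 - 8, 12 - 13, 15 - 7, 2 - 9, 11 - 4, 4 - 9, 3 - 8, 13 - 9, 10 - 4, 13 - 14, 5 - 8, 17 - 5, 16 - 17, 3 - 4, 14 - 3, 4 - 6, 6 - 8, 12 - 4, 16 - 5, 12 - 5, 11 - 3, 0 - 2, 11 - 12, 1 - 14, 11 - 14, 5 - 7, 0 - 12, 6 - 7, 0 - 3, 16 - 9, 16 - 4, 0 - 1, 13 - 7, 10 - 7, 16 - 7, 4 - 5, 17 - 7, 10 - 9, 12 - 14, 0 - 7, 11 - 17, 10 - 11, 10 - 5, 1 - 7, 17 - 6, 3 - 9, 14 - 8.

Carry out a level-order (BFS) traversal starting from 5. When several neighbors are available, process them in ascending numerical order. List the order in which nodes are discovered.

Visit 5; enqueue 4, 7, 8, 10, 12, 16, 17 → queue [4, 7, 8, 10, 12, 16, 17]
Visit 4; enqueue 3, 6, 9, 11 → queue [7, 8, 10, 12, 16, 17, 3, 6, 9, 11]
Visit 7; enqueue 0, 1, 13, 15 → queue [8, 10, 12, 16, 17, 3, 6, 9, 11, 0, 1, 13, 15]
Visit 8; enqueue 14 → queue [10, 12, 16, 17, 3, 6, 9, 11, 0, 1, 13, 15, 14]
Visit 10 → queue [12, 16, 17, 3, 6, 9, 11, 0, 1, 13, 15, 14]
Visit 12 → queue [16, 17, 3, 6, 9, 11, 0, 1, 13, 15, 14]
Visit 16 → queue [17, 3, 6, 9, 11, 0, 1, 13, 15, 14]
Visit 17 → queue [3, 6, 9, 11, 0, 1, 13, 15, 14]
Visit 3 → queue [6, 9, 11, 0, 1, 13, 15, 14]
Visit 6 → queue [9, 11, 0, 1, 13, 15, 14]
Visit 9; enqueue 2 → queue [11, 0, 1, 13, 15, 14, 2]
Visit 11 → queue [0, 1, 13, 15, 14, 2]
Visit 0 → queue [1, 13, 15, 14, 2]
Visit 1 → queue [13, 15, 14, 2]
Visit 13 → queue [15, 14, 2]
Visit 15 → queue [14, 2]
Visit 14 → queue [2]
Visit 2 → queue []

5, 4, 7, 8, 10, 12, 16, 17, 3, 6, 9, 11, 0, 1, 13, 15, 14, 2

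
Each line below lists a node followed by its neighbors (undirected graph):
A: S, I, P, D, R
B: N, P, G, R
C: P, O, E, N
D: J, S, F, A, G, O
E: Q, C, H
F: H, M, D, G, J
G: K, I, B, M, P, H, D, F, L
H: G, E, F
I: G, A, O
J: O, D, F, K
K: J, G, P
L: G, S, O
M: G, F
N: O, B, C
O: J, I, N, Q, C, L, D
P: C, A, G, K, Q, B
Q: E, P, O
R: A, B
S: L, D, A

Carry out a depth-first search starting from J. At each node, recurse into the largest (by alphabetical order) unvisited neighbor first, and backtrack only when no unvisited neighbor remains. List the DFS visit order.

J -> O -> Q -> P -> K -> G -> M -> F -> H -> E -> C -> N -> B -> R -> A -> S -> L -> D -> I

Visit J
J → O
O → Q
Q → P
P → K
K → G
G → M
M → F
F → H
H → E
E → C
C → N
N → B
B → R
R → A
A → S
S → L
S → D
A → I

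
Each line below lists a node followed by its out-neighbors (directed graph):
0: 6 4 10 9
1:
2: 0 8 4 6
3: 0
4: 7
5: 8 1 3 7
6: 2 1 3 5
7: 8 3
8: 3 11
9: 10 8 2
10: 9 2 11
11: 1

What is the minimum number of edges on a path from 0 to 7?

Level 0: 0
Level 1: 4, 6, 9, 10
Level 2: 1, 2, 3, 5, 7, 8, 11
7 first appears at level 2.

2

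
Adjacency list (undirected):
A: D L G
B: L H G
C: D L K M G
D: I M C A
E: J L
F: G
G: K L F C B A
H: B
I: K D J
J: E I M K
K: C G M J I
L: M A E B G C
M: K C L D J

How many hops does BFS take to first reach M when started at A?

Level 0: A
Level 1: D, G, L
Level 2: B, C, E, F, I, K, M
Level 3: H, J
M first appears at level 2.

2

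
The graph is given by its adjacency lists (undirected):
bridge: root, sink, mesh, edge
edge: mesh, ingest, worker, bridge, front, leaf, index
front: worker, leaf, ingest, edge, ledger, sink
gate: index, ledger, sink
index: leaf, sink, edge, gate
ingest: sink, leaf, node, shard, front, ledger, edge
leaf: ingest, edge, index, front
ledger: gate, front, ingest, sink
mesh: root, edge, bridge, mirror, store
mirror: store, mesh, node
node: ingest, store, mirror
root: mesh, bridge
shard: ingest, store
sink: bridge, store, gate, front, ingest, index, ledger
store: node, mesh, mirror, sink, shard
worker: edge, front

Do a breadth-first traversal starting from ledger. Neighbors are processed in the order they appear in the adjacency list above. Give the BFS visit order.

Visit ledger; enqueue gate, front, ingest, sink → queue [gate, front, ingest, sink]
Visit gate; enqueue index → queue [front, ingest, sink, index]
Visit front; enqueue worker, leaf, edge → queue [ingest, sink, index, worker, leaf, edge]
Visit ingest; enqueue node, shard → queue [sink, index, worker, leaf, edge, node, shard]
Visit sink; enqueue bridge, store → queue [index, worker, leaf, edge, node, shard, bridge, store]
Visit index → queue [worker, leaf, edge, node, shard, bridge, store]
Visit worker → queue [leaf, edge, node, shard, bridge, store]
Visit leaf → queue [edge, node, shard, bridge, store]
Visit edge; enqueue mesh → queue [node, shard, bridge, store, mesh]
Visit node; enqueue mirror → queue [shard, bridge, store, mesh, mirror]
Visit shard → queue [bridge, store, mesh, mirror]
Visit bridge; enqueue root → queue [store, mesh, mirror, root]
Visit store → queue [mesh, mirror, root]
Visit mesh → queue [mirror, root]
Visit mirror → queue [root]
Visit root → queue []

ledger -> gate -> front -> ingest -> sink -> index -> worker -> leaf -> edge -> node -> shard -> bridge -> store -> mesh -> mirror -> root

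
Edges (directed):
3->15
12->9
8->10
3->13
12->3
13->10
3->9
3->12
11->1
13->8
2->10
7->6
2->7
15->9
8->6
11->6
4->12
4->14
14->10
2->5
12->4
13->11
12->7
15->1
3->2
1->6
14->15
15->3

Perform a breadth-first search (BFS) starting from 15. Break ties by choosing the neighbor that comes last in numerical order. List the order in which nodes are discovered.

15 9 3 1 13 12 2 6 11 10 8 7 4 5 14

Visit 15; enqueue 9, 3, 1 → queue [9, 3, 1]
Visit 9 → queue [3, 1]
Visit 3; enqueue 13, 12, 2 → queue [1, 13, 12, 2]
Visit 1; enqueue 6 → queue [13, 12, 2, 6]
Visit 13; enqueue 11, 10, 8 → queue [12, 2, 6, 11, 10, 8]
Visit 12; enqueue 7, 4 → queue [2, 6, 11, 10, 8, 7, 4]
Visit 2; enqueue 5 → queue [6, 11, 10, 8, 7, 4, 5]
Visit 6 → queue [11, 10, 8, 7, 4, 5]
Visit 11 → queue [10, 8, 7, 4, 5]
Visit 10 → queue [8, 7, 4, 5]
Visit 8 → queue [7, 4, 5]
Visit 7 → queue [4, 5]
Visit 4; enqueue 14 → queue [5, 14]
Visit 5 → queue [14]
Visit 14 → queue []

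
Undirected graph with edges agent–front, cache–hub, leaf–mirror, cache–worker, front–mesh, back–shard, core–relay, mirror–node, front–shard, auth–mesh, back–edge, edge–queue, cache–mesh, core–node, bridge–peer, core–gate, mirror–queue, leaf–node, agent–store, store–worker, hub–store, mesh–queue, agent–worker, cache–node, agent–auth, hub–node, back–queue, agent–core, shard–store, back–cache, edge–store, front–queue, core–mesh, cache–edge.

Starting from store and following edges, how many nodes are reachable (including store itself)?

18

BFS from store visits: store, agent, edge, hub, shard, worker, auth, core, front, back, cache, queue, node, mesh, gate, relay, mirror, leaf
Reachable nodes: 18 of 20 total.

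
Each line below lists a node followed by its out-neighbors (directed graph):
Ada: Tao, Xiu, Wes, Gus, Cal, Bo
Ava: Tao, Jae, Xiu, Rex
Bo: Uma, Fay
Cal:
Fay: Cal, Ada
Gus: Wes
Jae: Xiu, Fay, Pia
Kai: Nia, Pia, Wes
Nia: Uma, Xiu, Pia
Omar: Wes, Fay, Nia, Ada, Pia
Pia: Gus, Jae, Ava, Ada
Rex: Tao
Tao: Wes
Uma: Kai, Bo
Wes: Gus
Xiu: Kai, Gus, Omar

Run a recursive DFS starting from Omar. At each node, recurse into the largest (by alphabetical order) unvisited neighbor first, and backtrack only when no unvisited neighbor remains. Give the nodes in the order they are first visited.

Visit Omar
Omar → Wes
Wes → Gus
Omar → Pia
Pia → Jae
Jae → Xiu
Xiu → Kai
Kai → Nia
Nia → Uma
Uma → Bo
Bo → Fay
Fay → Cal
Fay → Ada
Ada → Tao
Pia → Ava
Ava → Rex

Omar -> Wes -> Gus -> Pia -> Jae -> Xiu -> Kai -> Nia -> Uma -> Bo -> Fay -> Cal -> Ada -> Tao -> Ava -> Rex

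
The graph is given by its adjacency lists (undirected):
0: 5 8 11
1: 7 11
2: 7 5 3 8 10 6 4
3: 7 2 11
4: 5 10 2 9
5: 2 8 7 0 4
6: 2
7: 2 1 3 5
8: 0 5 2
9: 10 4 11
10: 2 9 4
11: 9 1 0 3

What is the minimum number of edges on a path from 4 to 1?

3

Level 0: 4
Level 1: 2, 5, 9, 10
Level 2: 0, 3, 6, 7, 8, 11
Level 3: 1
1 first appears at level 3.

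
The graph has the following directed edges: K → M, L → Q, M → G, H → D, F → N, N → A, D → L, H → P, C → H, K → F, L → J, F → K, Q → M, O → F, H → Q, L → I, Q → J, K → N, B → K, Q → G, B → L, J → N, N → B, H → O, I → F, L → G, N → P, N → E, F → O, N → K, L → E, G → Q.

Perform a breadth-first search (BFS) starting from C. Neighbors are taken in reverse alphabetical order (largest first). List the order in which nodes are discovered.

C, H, Q, P, O, D, M, J, G, F, L, N, K, I, E, B, A

Visit C; enqueue H → queue [H]
Visit H; enqueue Q, P, O, D → queue [Q, P, O, D]
Visit Q; enqueue M, J, G → queue [P, O, D, M, J, G]
Visit P → queue [O, D, M, J, G]
Visit O; enqueue F → queue [D, M, J, G, F]
Visit D; enqueue L → queue [M, J, G, F, L]
Visit M → queue [J, G, F, L]
Visit J; enqueue N → queue [G, F, L, N]
Visit G → queue [F, L, N]
Visit F; enqueue K → queue [L, N, K]
Visit L; enqueue I, E → queue [N, K, I, E]
Visit N; enqueue B, A → queue [K, I, E, B, A]
Visit K → queue [I, E, B, A]
Visit I → queue [E, B, A]
Visit E → queue [B, A]
Visit B → queue [A]
Visit A → queue []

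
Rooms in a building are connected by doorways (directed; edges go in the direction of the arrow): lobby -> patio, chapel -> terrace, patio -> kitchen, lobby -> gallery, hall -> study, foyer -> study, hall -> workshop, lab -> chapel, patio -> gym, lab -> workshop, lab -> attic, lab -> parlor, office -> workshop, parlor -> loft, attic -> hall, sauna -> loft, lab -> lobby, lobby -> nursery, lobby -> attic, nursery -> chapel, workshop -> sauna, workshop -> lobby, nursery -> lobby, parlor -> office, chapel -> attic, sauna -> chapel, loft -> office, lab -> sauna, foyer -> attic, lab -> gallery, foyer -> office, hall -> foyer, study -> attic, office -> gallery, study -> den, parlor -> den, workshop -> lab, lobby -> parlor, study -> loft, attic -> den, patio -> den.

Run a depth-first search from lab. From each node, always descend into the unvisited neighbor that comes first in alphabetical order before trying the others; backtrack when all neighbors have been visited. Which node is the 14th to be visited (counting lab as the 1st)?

Visit lab
lab → attic
attic → den
attic → hall
hall → foyer
foyer → office
office → gallery
office → workshop
workshop → lobby
lobby → nursery
nursery → chapel
chapel → terrace
lobby → parlor
parlor → loft
lobby → patio
patio → gym
patio → kitchen
workshop → sauna
foyer → study

Visit order: lab, attic, den, hall, foyer, office, gallery, workshop, lobby, nursery, chapel, terrace, parlor, loft, patio, gym, kitchen, sauna, study

loft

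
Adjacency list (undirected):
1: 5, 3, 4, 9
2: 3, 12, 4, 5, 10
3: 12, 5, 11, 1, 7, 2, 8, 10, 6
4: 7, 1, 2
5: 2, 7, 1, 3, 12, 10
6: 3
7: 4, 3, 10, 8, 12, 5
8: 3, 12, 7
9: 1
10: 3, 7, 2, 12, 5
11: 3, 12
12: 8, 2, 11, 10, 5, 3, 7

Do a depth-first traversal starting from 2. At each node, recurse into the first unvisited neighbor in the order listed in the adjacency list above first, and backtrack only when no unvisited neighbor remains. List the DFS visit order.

2 -> 3 -> 12 -> 8 -> 7 -> 4 -> 1 -> 5 -> 10 -> 9 -> 11 -> 6

Visit 2
2 → 3
3 → 12
12 → 8
8 → 7
7 → 4
4 → 1
1 → 5
5 → 10
1 → 9
12 → 11
3 → 6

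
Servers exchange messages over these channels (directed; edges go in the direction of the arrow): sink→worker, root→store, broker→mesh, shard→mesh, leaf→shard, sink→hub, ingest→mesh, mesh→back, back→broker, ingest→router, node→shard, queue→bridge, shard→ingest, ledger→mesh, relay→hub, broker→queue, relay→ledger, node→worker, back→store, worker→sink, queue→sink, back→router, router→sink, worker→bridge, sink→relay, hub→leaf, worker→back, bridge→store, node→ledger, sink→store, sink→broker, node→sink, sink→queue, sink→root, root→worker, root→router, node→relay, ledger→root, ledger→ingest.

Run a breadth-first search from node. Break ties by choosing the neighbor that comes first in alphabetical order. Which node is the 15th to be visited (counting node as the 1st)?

Visit node; enqueue ledger, relay, shard, sink, worker → queue [ledger, relay, shard, sink, worker]
Visit ledger; enqueue ingest, mesh, root → queue [relay, shard, sink, worker, ingest, mesh, root]
Visit relay; enqueue hub → queue [shard, sink, worker, ingest, mesh, root, hub]
Visit shard → queue [sink, worker, ingest, mesh, root, hub]
Visit sink; enqueue broker, queue, store → queue [worker, ingest, mesh, root, hub, broker, queue, store]
Visit worker; enqueue back, bridge → queue [ingest, mesh, root, hub, broker, queue, store, back, bridge]
Visit ingest; enqueue router → queue [mesh, root, hub, broker, queue, store, back, bridge, router]
Visit mesh → queue [root, hub, broker, queue, store, back, bridge, router]
Visit root → queue [hub, broker, queue, store, back, bridge, router]
Visit hub; enqueue leaf → queue [broker, queue, store, back, bridge, router, leaf]
Visit broker → queue [queue, store, back, bridge, router, leaf]
Visit queue → queue [store, back, bridge, router, leaf]
Visit store → queue [back, bridge, router, leaf]
Visit back → queue [bridge, router, leaf]
Visit bridge → queue [router, leaf]
Visit router → queue [leaf]
Visit leaf → queue []

Visit order: node, ledger, relay, shard, sink, worker, ingest, mesh, root, hub, broker, queue, store, back, bridge, router, leaf

bridge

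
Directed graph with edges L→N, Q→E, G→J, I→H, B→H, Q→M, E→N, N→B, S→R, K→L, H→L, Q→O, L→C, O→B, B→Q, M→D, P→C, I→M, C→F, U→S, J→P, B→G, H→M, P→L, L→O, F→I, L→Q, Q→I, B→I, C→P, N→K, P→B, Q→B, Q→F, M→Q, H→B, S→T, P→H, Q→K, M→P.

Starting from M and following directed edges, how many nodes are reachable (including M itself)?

BFS from M visits: M, D, P, Q, B, C, H, L, E, F, I, K, O, G, N, J
Reachable nodes: 16 of 20 total.

16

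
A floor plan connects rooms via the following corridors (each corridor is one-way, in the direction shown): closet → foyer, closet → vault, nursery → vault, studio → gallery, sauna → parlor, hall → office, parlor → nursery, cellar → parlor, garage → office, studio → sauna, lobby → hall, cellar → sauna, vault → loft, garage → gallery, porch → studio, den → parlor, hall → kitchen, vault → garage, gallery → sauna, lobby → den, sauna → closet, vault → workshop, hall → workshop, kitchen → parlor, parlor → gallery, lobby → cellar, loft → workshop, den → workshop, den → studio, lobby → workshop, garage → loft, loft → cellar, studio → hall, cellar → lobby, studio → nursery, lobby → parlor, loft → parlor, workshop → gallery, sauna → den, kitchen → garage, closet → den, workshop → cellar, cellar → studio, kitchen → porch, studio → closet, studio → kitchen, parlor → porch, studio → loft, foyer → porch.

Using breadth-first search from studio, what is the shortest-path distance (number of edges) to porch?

2

Level 0: studio
Level 1: closet, gallery, hall, kitchen, loft, nursery, sauna
Level 2: cellar, den, foyer, garage, office, parlor, porch, vault, workshop
Level 3: lobby
porch first appears at level 2.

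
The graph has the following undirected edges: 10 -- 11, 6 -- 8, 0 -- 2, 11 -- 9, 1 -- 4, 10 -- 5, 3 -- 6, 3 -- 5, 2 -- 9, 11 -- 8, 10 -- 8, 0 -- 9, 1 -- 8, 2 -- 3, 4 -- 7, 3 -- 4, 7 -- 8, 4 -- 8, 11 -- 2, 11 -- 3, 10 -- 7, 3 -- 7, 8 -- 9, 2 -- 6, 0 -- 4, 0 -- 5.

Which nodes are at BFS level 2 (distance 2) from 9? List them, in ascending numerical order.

1, 3, 4, 5, 6, 7, 10

Level 0: 9
Level 1: 0, 2, 8, 11
Level 2: 1, 3, 4, 5, 6, 7, 10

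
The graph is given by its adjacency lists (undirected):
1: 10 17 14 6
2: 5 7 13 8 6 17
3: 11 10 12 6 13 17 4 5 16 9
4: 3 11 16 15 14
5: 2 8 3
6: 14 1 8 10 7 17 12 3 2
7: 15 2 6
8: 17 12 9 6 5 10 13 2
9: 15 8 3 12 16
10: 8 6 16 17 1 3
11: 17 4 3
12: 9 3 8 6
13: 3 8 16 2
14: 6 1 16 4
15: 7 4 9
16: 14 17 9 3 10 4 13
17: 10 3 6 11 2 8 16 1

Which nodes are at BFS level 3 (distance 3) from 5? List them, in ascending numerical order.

1, 14, 15

Level 0: 5
Level 1: 2, 3, 8
Level 2: 4, 6, 7, 9, 10, 11, 12, 13, 16, 17
Level 3: 1, 14, 15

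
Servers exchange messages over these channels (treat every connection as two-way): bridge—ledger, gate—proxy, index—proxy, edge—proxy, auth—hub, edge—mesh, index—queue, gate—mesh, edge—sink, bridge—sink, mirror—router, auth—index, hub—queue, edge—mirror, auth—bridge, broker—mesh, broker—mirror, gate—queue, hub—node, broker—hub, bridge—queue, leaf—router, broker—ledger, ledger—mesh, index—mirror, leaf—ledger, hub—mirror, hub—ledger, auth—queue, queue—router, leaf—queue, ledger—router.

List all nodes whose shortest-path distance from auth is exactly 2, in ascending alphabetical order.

broker, gate, leaf, ledger, mirror, node, proxy, router, sink

Level 0: auth
Level 1: bridge, hub, index, queue
Level 2: broker, gate, leaf, ledger, mirror, node, proxy, router, sink
Level 3: edge, mesh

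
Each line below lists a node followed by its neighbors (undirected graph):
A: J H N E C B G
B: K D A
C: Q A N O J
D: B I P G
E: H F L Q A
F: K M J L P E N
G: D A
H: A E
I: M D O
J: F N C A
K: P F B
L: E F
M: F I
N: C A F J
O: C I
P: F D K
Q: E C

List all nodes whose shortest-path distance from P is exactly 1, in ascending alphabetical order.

D, F, K

Level 0: P
Level 1: D, F, K
Level 2: B, E, G, I, J, L, M, N
Level 3: A, C, H, O, Q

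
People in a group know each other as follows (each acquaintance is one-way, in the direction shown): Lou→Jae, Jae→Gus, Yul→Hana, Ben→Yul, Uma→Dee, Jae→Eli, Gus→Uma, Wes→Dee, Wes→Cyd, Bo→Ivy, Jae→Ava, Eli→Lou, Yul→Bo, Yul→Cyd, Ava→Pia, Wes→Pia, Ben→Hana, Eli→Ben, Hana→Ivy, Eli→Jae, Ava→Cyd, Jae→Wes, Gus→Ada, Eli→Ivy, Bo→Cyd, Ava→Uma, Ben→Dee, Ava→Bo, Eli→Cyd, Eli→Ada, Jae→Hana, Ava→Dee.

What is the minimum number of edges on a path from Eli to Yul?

2

Level 0: Eli
Level 1: Ada, Ben, Cyd, Ivy, Jae, Lou
Level 2: Ava, Dee, Gus, Hana, Wes, Yul
Level 3: Bo, Pia, Uma
Yul first appears at level 2.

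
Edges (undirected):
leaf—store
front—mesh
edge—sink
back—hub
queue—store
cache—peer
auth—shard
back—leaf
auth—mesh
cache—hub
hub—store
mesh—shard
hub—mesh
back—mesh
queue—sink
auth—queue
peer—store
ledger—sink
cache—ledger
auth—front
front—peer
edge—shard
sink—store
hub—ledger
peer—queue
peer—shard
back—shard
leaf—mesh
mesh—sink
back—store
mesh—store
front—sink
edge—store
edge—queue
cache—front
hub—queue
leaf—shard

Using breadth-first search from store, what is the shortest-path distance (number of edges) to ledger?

2

Level 0: store
Level 1: back, edge, hub, leaf, mesh, peer, queue, sink
Level 2: auth, cache, front, ledger, shard
ledger first appears at level 2.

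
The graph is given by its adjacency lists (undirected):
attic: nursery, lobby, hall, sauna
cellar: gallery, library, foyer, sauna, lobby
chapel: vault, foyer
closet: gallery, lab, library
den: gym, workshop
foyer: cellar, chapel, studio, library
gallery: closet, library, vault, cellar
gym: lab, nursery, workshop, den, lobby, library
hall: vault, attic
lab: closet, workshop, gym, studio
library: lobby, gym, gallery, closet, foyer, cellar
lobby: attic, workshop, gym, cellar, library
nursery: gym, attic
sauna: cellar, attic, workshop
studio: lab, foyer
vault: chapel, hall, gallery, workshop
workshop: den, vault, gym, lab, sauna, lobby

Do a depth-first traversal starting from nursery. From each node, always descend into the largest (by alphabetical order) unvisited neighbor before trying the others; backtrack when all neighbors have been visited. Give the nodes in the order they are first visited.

nursery, gym, workshop, vault, hall, attic, sauna, cellar, lobby, library, gallery, closet, lab, studio, foyer, chapel, den

Visit nursery
nursery → gym
gym → workshop
workshop → vault
vault → hall
hall → attic
attic → sauna
sauna → cellar
cellar → lobby
lobby → library
library → gallery
gallery → closet
closet → lab
lab → studio
studio → foyer
foyer → chapel
workshop → den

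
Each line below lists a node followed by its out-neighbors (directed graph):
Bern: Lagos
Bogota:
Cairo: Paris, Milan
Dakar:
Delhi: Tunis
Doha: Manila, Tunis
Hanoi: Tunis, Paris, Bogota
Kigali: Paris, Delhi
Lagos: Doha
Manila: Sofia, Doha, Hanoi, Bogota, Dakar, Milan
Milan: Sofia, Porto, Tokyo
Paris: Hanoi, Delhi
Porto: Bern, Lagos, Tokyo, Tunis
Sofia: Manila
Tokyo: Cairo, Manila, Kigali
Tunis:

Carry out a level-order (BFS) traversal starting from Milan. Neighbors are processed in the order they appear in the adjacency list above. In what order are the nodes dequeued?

Visit Milan; enqueue Sofia, Porto, Tokyo → queue [Sofia, Porto, Tokyo]
Visit Sofia; enqueue Manila → queue [Porto, Tokyo, Manila]
Visit Porto; enqueue Bern, Lagos, Tunis → queue [Tokyo, Manila, Bern, Lagos, Tunis]
Visit Tokyo; enqueue Cairo, Kigali → queue [Manila, Bern, Lagos, Tunis, Cairo, Kigali]
Visit Manila; enqueue Doha, Hanoi, Bogota, Dakar → queue [Bern, Lagos, Tunis, Cairo, Kigali, Doha, Hanoi, Bogota, Dakar]
Visit Bern → queue [Lagos, Tunis, Cairo, Kigali, Doha, Hanoi, Bogota, Dakar]
Visit Lagos → queue [Tunis, Cairo, Kigali, Doha, Hanoi, Bogota, Dakar]
Visit Tunis → queue [Cairo, Kigali, Doha, Hanoi, Bogota, Dakar]
Visit Cairo; enqueue Paris → queue [Kigali, Doha, Hanoi, Bogota, Dakar, Paris]
Visit Kigali; enqueue Delhi → queue [Doha, Hanoi, Bogota, Dakar, Paris, Delhi]
Visit Doha → queue [Hanoi, Bogota, Dakar, Paris, Delhi]
Visit Hanoi → queue [Bogota, Dakar, Paris, Delhi]
Visit Bogota → queue [Dakar, Paris, Delhi]
Visit Dakar → queue [Paris, Delhi]
Visit Paris → queue [Delhi]
Visit Delhi → queue []

Milan, Sofia, Porto, Tokyo, Manila, Bern, Lagos, Tunis, Cairo, Kigali, Doha, Hanoi, Bogota, Dakar, Paris, Delhi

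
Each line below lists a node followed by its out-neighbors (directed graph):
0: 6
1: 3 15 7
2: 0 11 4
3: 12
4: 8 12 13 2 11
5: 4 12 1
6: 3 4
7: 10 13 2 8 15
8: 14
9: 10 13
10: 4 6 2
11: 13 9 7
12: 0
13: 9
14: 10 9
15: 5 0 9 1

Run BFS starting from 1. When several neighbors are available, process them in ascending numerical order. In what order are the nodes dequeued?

Visit 1; enqueue 3, 7, 15 → queue [3, 7, 15]
Visit 3; enqueue 12 → queue [7, 15, 12]
Visit 7; enqueue 2, 8, 10, 13 → queue [15, 12, 2, 8, 10, 13]
Visit 15; enqueue 0, 5, 9 → queue [12, 2, 8, 10, 13, 0, 5, 9]
Visit 12 → queue [2, 8, 10, 13, 0, 5, 9]
Visit 2; enqueue 4, 11 → queue [8, 10, 13, 0, 5, 9, 4, 11]
Visit 8; enqueue 14 → queue [10, 13, 0, 5, 9, 4, 11, 14]
Visit 10; enqueue 6 → queue [13, 0, 5, 9, 4, 11, 14, 6]
Visit 13 → queue [0, 5, 9, 4, 11, 14, 6]
Visit 0 → queue [5, 9, 4, 11, 14, 6]
Visit 5 → queue [9, 4, 11, 14, 6]
Visit 9 → queue [4, 11, 14, 6]
Visit 4 → queue [11, 14, 6]
Visit 11 → queue [14, 6]
Visit 14 → queue [6]
Visit 6 → queue []

1 -> 3 -> 7 -> 15 -> 12 -> 2 -> 8 -> 10 -> 13 -> 0 -> 5 -> 9 -> 4 -> 11 -> 14 -> 6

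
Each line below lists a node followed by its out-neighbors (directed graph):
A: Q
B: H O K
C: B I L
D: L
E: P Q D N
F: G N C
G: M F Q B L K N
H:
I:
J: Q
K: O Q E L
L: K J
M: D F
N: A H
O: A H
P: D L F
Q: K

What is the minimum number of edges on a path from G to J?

2

Level 0: G
Level 1: B, F, K, L, M, N, Q
Level 2: A, C, D, E, H, J, O
Level 3: I, P
J first appears at level 2.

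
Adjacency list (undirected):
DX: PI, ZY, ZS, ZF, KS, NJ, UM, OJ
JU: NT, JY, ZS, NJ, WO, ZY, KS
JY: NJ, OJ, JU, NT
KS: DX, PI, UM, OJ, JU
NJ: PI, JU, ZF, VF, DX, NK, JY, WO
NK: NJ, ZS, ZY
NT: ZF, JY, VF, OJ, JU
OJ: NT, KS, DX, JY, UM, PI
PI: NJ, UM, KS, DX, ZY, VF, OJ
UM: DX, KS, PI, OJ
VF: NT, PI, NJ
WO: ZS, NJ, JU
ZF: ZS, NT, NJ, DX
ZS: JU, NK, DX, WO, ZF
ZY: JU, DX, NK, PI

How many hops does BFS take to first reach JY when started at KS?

2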